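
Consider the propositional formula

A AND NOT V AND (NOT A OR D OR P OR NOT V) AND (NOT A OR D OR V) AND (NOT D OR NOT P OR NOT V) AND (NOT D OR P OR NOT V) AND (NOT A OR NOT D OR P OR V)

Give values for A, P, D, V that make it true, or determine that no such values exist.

A = True, P = True, D = True, V = False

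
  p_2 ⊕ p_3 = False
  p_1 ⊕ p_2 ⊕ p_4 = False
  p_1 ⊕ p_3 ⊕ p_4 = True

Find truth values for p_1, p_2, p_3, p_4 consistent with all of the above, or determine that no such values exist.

Adding constraints 1, 2, 3 mod 2: every variable appears an even number of times on the left, so the left side is 0.
But the right sides sum to 1 (mod 2). 0 ≠ 1 — the system is inconsistent.

No satisfying assignment exists.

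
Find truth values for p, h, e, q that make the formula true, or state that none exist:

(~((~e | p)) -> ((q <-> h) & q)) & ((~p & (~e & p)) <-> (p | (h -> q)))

p=F, h=T, e=F, q=F

  ~((~e | p)) -> ((q <-> h) & q) = True
    ~((~e | p)) = False
      ~e | p = True
        ~e = True
    (q <-> h) & q = False
      q <-> h = False
  (~p & (~e & p)) <-> (p | (h -> q)) = True
    ~p & (~e & p) = False
      ~p = True
      ~e & p = False
        ~e = True
    p | (h -> q) = False
      h -> q = False
Both conjuncts True, so the formula holds.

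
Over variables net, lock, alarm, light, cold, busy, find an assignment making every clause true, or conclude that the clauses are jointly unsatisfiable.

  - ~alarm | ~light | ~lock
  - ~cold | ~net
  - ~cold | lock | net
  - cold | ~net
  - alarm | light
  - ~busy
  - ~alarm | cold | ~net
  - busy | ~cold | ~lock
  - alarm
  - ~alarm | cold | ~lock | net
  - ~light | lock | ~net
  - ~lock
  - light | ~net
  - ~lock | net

net = False, lock = False, alarm = True, light = True, cold = False, busy = False

Unit clause (~busy) forces busy = False.
Unit clause (alarm) forces alarm = True.
Unit clause (~lock) forces lock = False.
Try net = True:
  (~cold | ~net) forces cold = False.
  clause (cold | ~net) is falsified — backtrack.
So net = False.
  then (~cold | lock | net) forces cold = False.
Set light = True.
All clauses satisfied.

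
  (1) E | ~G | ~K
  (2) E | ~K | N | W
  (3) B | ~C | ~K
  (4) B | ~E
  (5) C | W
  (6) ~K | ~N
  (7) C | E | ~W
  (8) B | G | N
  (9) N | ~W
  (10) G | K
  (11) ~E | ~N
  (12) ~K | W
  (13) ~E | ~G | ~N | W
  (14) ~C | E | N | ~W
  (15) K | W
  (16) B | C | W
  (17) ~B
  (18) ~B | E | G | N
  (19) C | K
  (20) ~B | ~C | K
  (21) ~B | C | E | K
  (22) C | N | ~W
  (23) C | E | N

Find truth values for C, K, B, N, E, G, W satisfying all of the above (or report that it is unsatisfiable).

C = True, K = False, B = False, N = True, E = False, G = True, W = True

Unit clause (~B) forces B = False.
In (B | ~E) only ~E is left, so E = False.
Try C = False:
  (C | W) forces W = True.
  clause (C | E | ~W) is falsified — backtrack.
So C = True.
  then (B | ~C | ~K) forces K = False.
  then (G | K) forces G = True.
  then (K | W) forces W = True.
  then (N | ~W) forces N = True.
All clauses satisfied.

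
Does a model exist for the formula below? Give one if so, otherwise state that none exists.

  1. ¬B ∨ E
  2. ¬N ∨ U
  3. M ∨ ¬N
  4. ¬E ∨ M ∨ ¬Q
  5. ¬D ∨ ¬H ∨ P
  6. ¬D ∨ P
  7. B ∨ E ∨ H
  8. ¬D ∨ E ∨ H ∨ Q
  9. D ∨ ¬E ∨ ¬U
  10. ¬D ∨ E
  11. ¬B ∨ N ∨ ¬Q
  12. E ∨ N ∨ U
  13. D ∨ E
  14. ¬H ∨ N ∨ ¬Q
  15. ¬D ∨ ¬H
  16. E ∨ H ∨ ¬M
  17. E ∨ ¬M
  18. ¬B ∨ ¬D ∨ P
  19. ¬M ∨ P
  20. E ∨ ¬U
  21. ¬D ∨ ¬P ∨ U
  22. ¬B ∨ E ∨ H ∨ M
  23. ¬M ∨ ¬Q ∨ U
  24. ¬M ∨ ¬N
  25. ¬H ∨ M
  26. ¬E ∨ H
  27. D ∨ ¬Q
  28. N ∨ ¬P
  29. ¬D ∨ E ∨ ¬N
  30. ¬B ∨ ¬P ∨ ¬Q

Unsatisfiable

Case M = True:
  (E ∨ ¬M) forces E = True.
  (¬M ∨ P) forces P = True.
  (¬M ∨ ¬N) forces N = False.
  Clause (N ∨ ¬P) is falsified — contradiction.
Case M = False:
  (M ∨ ¬N) forces N = False.
  (¬H ∨ M) forces H = False.
  (¬E ∨ H) forces E = False.
  (¬B ∨ E) forces B = False.
  Clause (B ∨ E ∨ H) is falsified — contradiction.
Both cases fail, so the formula is unsatisfiable.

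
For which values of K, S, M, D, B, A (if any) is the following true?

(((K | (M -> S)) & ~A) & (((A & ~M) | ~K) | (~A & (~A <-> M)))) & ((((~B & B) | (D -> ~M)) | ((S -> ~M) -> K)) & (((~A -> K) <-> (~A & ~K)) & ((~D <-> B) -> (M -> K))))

The conjunct (~A -> K) <-> (~A & ~K) is unsatisfiable on its own:
  K=F, A=F: evaluates to False.
  K=F, A=T: evaluates to False.
  K=T, A=F: evaluates to False.
  K=T, A=T: evaluates to False.
So the whole conjunction is unsatisfiable.

UNSATISFIABLE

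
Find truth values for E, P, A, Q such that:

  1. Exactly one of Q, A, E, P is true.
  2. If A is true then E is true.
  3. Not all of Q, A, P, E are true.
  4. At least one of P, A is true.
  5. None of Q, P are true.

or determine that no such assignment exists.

Case Q = True:
  Constraint (5) is violated (Q=T) — contradiction.
Case Q = False:
  (5) forces P = False.
  (4) with P=F forces A = True.
  (1) with A=T forces E = False.
  Constraint (2) is violated (A=T, E=F) — contradiction.
Both cases fail — unsatisfiable.

No satisfying assignment exists.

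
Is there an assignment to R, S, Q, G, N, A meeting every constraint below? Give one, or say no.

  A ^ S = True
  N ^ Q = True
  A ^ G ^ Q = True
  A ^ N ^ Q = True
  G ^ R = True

R=F, S=T, Q=F, G=T, N=T, A=F

A ^ S = F ^ T = True ✓
N ^ Q = T ^ F = True ✓
A ^ G ^ Q = F ^ T ^ F = True ✓
A ^ N ^ Q = F ^ T ^ F = True ✓
G ^ R = T ^ F = True ✓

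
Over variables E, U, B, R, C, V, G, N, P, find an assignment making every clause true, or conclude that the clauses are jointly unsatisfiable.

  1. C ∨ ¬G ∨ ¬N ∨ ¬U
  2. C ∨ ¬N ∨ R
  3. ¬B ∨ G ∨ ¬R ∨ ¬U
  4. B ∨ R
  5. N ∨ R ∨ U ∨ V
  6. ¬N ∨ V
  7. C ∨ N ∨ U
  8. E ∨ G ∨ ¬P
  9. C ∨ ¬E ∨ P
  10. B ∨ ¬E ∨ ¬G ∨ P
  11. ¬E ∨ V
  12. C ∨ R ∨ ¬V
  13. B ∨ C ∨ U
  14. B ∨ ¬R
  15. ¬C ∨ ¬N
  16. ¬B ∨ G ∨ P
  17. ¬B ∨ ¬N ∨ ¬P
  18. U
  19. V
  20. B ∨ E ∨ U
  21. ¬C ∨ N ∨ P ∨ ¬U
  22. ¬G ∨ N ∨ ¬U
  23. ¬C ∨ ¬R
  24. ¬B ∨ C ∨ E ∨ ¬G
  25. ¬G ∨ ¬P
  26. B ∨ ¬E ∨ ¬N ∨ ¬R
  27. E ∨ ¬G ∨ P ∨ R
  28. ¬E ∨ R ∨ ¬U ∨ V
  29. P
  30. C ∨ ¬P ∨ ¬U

E: True, U: True, B: True, R: False, C: True, V: True, G: False, N: False, P: True

Unit clause (U) forces U = True.
Unit clause (V) forces V = True.
Unit clause (P) forces P = True.
In (C ∨ ¬P ∨ ¬U) only C is left, so C = True.
In (¬C ∨ ¬N) only ¬N is left, so N = False.
In (¬G ∨ N ∨ ¬U) only ¬G is left, so G = False.
In (¬C ∨ ¬R) only ¬R is left, so R = False.
In (B ∨ R) only B is left, so B = True.
In (E ∨ G ∨ ¬P) only E is left, so E = True.
All clauses satisfied.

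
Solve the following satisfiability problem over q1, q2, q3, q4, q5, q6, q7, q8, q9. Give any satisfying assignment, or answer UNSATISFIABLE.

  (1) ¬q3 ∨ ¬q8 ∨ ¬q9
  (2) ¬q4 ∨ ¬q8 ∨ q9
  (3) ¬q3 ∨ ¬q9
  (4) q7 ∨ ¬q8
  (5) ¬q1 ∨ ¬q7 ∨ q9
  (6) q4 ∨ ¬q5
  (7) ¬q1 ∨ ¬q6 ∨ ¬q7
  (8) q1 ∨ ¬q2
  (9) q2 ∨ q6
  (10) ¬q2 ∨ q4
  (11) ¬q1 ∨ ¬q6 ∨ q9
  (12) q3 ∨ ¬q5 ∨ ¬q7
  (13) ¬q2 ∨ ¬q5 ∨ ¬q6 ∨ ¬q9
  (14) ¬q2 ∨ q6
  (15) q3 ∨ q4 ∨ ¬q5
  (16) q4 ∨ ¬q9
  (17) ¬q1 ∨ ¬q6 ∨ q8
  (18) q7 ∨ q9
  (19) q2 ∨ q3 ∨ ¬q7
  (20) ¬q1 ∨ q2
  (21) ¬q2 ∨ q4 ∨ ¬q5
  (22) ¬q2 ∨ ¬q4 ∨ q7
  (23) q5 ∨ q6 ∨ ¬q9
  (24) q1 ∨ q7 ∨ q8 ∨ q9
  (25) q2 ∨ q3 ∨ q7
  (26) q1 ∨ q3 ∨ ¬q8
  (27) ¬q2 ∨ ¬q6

q1=F, q2=F, q3=T, q4=T, q5=F, q6=T, q7=T, q8=F, q9=F

Try q1 = True:
  (¬q1 ∨ q2) forces q2 = True.
  (¬q2 ∨ q4) forces q4 = True.
  (¬q2 ∨ q6) forces q6 = True.
  clause (¬q2 ∨ ¬q6) is falsified — backtrack.
So q1 = False.
  then (q1 ∨ ¬q2) forces q2 = False.
  then (q2 ∨ q6) forces q6 = True.
Set q3 = True.
  then (¬q3 ∨ ¬q9) forces q9 = False.
  then (q7 ∨ q9) forces q7 = True.
Set q4 = True.
  then (¬q4 ∨ ¬q8 ∨ q9) forces q8 = False.
Set q5 = False.
All clauses satisfied.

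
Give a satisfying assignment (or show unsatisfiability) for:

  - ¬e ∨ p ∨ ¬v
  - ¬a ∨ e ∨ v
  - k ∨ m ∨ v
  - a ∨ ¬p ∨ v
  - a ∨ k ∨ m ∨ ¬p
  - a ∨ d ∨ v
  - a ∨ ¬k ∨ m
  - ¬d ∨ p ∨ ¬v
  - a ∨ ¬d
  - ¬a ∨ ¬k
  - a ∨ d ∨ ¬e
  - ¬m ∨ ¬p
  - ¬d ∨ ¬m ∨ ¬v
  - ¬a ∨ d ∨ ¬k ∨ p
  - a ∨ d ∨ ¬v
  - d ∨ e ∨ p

k: False, m: True, p: False, e: True, a: True, v: False, d: False

Try k = True:
  (¬a ∨ ¬k) forces a = False.
  (a ∨ ¬k ∨ m) forces m = True.
  (a ∨ ¬d) forces d = False.
  (a ∨ d ∨ v) forces v = True.
  clause (a ∨ d ∨ ¬v) is falsified — backtrack.
So k = False.
Set m = True.
  then (¬m ∨ ¬p) forces p = False.
Set e = True.
  then (¬e ∨ p ∨ ¬v) forces v = False.
Set a = True.
Set d = False.
All clauses satisfied.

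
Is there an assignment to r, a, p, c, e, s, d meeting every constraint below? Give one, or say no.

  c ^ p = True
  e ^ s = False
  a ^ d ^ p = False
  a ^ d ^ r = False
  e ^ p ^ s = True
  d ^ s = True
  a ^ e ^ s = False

r=T; a=F; p=T; c=F; e=F; s=F; d=T

c ^ p = F ^ T = True ✓
e ^ s = F ^ F = False ✓
a ^ d ^ p = F ^ T ^ T = False ✓
a ^ d ^ r = F ^ T ^ T = False ✓
e ^ p ^ s = F ^ T ^ F = True ✓
d ^ s = T ^ F = True ✓
a ^ e ^ s = F ^ F ^ F = False ✓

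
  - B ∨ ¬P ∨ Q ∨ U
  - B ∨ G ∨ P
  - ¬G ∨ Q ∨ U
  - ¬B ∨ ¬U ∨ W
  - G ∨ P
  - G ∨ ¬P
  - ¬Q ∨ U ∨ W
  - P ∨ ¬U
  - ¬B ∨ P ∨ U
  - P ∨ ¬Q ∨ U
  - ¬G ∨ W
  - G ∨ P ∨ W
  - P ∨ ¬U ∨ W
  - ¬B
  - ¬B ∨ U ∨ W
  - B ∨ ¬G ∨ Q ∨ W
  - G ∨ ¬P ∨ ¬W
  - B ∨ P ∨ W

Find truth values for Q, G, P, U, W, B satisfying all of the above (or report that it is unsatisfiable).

Q = True, G = True, P = True, U = True, W = True, B = False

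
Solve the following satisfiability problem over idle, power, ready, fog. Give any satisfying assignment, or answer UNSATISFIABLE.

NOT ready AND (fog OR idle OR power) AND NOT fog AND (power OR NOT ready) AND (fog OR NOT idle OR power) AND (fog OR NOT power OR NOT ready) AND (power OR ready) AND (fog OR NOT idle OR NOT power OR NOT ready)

idle=T, power=T, ready=F, fog=F

Unit clause (NOT ready) forces ready = False.
Unit clause (NOT fog) forces fog = False.
In (power OR ready) only power is left, so power = True.
Set idle = True.
Check each clause:
  (NOT ready): NOT ready holds.
  (fog OR idle OR power): idle holds.
  (NOT fog): NOT fog holds.
  (power OR NOT ready): power holds.
  (fog OR NOT idle OR power): power holds.
  (fog OR NOT power OR NOT ready): NOT ready holds.
  (power OR ready): power holds.
  (fog OR NOT idle OR NOT power OR NOT ready): NOT ready holds.
All clauses satisfied.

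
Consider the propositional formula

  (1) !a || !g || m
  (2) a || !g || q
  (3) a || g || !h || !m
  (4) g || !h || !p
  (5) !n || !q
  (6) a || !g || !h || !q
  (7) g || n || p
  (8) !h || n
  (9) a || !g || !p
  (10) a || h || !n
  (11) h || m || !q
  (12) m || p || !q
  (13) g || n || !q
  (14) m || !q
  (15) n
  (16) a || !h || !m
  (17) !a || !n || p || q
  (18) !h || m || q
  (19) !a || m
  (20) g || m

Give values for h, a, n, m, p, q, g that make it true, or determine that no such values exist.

Unit clause (n) forces n = True.
In (!n || !q) only !q is left, so q = False.
Set h = False.
  then (a || h || !n) forces a = True.
  then (!a || !n || p || q) forces p = True.
  then (!a || m) forces m = True.
Set g = False.
All clauses satisfied.

h=F; a=T; n=T; m=T; p=T; q=F; g=F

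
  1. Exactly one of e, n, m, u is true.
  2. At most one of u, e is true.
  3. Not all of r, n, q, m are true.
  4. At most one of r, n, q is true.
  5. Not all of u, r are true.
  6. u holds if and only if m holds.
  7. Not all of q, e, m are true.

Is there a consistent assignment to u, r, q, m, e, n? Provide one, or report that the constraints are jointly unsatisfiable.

u = False, r = False, q = False, m = False, e = True, n = False

  (1) {e, n, m, u}: 1 true — exactly one ✓
  (2) {u, e}: 1 true — at most one ✓
  (3) {r, n, q, m}: 0/4 true — not all ✓
  (4) {r, n, q}: 0 true — at most one ✓
  (5) {u, r}: 0/2 true — not all ✓
  (6) u=F, m=F — same ✓
  (7) {q, e, m}: 1/3 true — not all ✓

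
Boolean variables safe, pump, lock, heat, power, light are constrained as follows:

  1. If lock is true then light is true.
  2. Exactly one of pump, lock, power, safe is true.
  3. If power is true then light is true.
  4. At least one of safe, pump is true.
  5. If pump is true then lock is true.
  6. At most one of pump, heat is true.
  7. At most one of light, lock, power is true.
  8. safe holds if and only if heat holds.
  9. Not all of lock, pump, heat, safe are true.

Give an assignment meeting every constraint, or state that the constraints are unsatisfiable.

safe: True; pump: False; lock: False; heat: True; power: False; light: False

  (1) lock=F ⇒ light: vacuous ✓
  (2) {pump, lock, power, safe}: 1 true — exactly one ✓
  (3) power=F ⇒ light: vacuous ✓
  (4) {safe, pump}: 1 true — at least one ✓
  (5) pump=F ⇒ lock: vacuous ✓
  (6) {pump, heat}: 1 true — at most one ✓
  (7) {light, lock, power}: 0 true — at most one ✓
  (8) safe=T, heat=T — same ✓
  (9) {lock, pump, heat, safe}: 2/4 true — not all ✓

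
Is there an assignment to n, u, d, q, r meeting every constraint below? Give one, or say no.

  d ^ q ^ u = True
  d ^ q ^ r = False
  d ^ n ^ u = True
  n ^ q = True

Adding constraints 1, 3, 4 mod 2: every variable appears an even number of times on the left, so the left side is 0.
But the right sides sum to 1 (mod 2). 0 ≠ 1 — the system is inconsistent.

No satisfying assignment exists.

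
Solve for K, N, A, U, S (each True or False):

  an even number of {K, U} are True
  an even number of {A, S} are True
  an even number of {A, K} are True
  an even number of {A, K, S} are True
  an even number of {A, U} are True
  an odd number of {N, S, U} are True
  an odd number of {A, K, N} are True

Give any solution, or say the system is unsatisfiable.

K: False; N: True; A: False; U: False; S: False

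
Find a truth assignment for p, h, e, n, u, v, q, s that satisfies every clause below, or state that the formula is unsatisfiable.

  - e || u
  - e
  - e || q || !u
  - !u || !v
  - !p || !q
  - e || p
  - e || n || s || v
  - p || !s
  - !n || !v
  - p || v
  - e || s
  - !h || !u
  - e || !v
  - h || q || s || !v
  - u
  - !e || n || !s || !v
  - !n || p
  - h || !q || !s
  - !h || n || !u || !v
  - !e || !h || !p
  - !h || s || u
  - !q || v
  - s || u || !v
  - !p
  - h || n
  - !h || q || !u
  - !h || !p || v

UNSATISFIABLE

Case e = True:
  (u) forces u = True.
  (!u || !v) forces v = False.
  (p || v) forces p = True.
  Clause (!p) is falsified — contradiction.
Case e = False:
  Clause (e) is falsified — contradiction.
Both cases fail, so the formula is unsatisfiable.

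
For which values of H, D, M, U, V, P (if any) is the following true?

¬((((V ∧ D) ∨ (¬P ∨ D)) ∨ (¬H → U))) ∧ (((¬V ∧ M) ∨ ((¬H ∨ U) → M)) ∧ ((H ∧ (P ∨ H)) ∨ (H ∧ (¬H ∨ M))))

Case H = True: the conjunct ¬((((V ∧ D) ∨ (¬P ∨ D)) ∨ (¬H → U))) becomes ¬((((V ∧ D) ∨ (¬P ∨ D)) ∨ True)) = False.
Case H = False: the conjunct (H ∧ (P ∨ H)) ∨ (H ∧ (¬H ∨ M)) becomes (False ∧ P) ∨ (False ∧ True) = False.
Both cases fail — unsatisfiable.

Unsatisfiable — no assignment works.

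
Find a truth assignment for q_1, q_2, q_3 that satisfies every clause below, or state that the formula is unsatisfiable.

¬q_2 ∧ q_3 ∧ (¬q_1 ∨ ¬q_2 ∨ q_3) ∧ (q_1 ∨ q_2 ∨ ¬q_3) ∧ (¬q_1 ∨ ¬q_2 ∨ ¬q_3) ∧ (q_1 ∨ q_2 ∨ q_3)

Unit clause (¬q_2) forces q_2 = False.
Unit clause (q_3) forces q_3 = True.
In (q_1 ∨ q_2 ∨ ¬q_3) only q_1 is left, so q_1 = True.
Check each clause:
  (¬q_2): ¬q_2 holds.
  (q_3): q_3 holds.
  (¬q_1 ∨ ¬q_2 ∨ q_3): ¬q_2 holds.
  (q_1 ∨ q_2 ∨ ¬q_3): q_1 holds.
  (¬q_1 ∨ ¬q_2 ∨ ¬q_3): ¬q_2 holds.
  (q_1 ∨ q_2 ∨ q_3): q_1 holds.
All clauses satisfied.

q_1 = True; q_2 = False; q_3 = True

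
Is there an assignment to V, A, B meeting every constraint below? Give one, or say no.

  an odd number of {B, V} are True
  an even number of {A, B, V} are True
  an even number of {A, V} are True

V: True, A: True, B: False

{B, V}: 1 true → odd ✓
{A, B, V}: 2 true → even ✓
{A, V}: 2 true → even ✓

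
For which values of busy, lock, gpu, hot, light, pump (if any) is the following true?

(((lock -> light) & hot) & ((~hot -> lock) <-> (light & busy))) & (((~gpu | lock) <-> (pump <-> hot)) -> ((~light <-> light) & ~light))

busy = True, lock = False, gpu = True, hot = True, light = True, pump = True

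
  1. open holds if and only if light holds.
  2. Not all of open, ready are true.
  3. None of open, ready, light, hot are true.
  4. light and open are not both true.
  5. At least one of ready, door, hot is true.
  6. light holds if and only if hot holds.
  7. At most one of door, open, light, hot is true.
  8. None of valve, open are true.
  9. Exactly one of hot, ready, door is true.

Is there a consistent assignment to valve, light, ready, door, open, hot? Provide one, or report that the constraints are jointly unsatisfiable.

valve = False, light = False, ready = False, door = True, open = False, hot = False

  (1) open=F, light=F — same ✓
  (2) {open, ready}: 0/2 true — not all ✓
  (3) {open, ready, light, hot}: 0 true — none ✓
  (4) light=F, open=F — not both ✓
  (5) {ready, door, hot}: 1 true — at least one ✓
  (6) light=F, hot=F — same ✓
  (7) {door, open, light, hot}: 1 true — at most one ✓
  (8) {valve, open}: 0 true — none ✓
  (9) {hot, ready, door}: 1 true — exactly one ✓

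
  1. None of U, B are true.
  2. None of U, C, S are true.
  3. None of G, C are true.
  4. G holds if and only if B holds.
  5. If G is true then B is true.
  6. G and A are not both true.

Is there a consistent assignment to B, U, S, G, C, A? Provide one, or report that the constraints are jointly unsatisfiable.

B = False, U = False, S = False, G = False, C = False, A = False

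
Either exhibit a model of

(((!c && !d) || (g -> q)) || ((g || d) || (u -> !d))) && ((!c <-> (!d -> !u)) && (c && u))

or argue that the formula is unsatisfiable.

u=T; g=T; c=T; q=F; d=F

  ((!c && !d) || (g -> q)) || ((g || d) || (u -> !d)) = True
    (!c && !d) || (g -> q) = False
      !c && !d = False
        !c = False
        !d = True
      g -> q = False
    (g || d) || (u -> !d) = True
      g || d = True
      u -> !d = True
        !d = True
  (!c <-> (!d -> !u)) && (c && u) = True
    !c <-> (!d -> !u) = True
      !c = False
      !d -> !u = False
        !d = True
        !u = False
    c && u = True
Both conjuncts True, so the formula holds.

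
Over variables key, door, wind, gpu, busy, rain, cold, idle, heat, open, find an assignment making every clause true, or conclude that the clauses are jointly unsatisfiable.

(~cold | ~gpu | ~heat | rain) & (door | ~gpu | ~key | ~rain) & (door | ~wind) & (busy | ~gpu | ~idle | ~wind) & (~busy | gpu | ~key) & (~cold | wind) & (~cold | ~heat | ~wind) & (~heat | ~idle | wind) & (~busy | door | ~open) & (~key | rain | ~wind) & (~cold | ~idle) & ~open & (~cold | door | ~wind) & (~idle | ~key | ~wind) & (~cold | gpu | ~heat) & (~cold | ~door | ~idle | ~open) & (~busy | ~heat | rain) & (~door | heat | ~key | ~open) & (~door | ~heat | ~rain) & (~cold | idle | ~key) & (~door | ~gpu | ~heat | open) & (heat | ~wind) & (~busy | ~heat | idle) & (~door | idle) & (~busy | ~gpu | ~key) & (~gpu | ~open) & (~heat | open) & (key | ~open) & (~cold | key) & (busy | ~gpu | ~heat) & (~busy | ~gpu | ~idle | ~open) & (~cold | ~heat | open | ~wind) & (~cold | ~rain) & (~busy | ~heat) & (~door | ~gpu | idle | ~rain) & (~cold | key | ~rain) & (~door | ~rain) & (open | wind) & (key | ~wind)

The formula is unsatisfiable.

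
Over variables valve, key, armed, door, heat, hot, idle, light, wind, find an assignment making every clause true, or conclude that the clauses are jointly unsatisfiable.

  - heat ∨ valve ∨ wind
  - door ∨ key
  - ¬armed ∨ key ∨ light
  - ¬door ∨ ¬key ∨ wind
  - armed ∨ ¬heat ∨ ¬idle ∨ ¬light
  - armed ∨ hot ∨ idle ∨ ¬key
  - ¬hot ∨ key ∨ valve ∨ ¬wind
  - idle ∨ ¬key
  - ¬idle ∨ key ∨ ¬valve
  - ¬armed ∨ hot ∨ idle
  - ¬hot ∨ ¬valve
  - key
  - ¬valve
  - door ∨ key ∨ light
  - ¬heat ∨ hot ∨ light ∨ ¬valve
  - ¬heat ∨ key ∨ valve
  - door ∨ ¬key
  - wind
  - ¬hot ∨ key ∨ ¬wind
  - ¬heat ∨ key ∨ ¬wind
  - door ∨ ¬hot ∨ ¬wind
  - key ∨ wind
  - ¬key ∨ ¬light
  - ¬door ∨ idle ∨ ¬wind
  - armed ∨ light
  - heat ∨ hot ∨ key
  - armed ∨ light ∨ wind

valve = False; key = True; armed = True; door = True; heat = True; hot = True; idle = True; light = False; wind = True

Unit clause (key) forces key = True.
Unit clause (¬valve) forces valve = False.
In (door ∨ ¬key) only door is left, so door = True.
Unit clause (wind) forces wind = True.
In (¬key ∨ ¬light) only ¬light is left, so light = False.
In (¬door ∨ idle ∨ ¬wind) only idle is left, so idle = True.
In (armed ∨ light) only armed is left, so armed = True.
Set heat = True.
Set hot = True.
All clauses satisfied.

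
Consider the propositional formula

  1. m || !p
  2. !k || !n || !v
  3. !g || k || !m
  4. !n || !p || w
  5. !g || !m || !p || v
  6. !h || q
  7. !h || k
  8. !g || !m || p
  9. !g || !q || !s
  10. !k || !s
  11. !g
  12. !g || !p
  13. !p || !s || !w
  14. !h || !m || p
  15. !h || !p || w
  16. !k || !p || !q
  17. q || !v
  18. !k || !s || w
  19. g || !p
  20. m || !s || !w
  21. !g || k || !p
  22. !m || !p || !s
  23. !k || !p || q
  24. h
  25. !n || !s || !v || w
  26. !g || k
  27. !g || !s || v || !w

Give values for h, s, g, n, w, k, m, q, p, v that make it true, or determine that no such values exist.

h=T; s=F; g=F; n=T; w=F; k=T; m=F; q=T; p=F; v=F

Unit clause (!g) forces g = False.
In (g || !p) only !p is left, so p = False.
Unit clause (h) forces h = True.
In (!h || q) only q is left, so q = True.
In (!h || k) only k is left, so k = True.
In (!k || !s) only !s is left, so s = False.
In (!h || !m || p) only !m is left, so m = False.
Set n = True.
  then (!k || !n || !v) forces v = False.
Set w = False.
All clauses satisfied.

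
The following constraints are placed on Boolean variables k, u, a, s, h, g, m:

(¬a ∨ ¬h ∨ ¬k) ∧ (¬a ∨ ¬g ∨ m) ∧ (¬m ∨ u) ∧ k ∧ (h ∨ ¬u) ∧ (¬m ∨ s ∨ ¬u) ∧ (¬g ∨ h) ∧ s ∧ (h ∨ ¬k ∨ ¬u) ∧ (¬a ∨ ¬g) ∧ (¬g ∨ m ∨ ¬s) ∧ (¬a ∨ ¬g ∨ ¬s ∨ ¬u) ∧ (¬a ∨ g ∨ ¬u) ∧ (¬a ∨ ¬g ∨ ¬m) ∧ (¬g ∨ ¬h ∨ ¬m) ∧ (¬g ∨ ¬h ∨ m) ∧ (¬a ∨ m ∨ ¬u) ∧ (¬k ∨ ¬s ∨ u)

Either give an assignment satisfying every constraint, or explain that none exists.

k = True, u = True, a = False, s = True, h = True, g = False, m = True

Unit clause (k) forces k = True.
Unit clause (s) forces s = True.
In (¬k ∨ ¬s ∨ u) only u is left, so u = True.
In (h ∨ ¬u) only h is left, so h = True.
In (¬a ∨ ¬h ∨ ¬k) only ¬a is left, so a = False.
Try g = True:
  (¬g ∨ m ∨ ¬s) forces m = True.
  clause (¬g ∨ ¬h ∨ ¬m) is falsified — backtrack.
So g = False.
Set m = True.
All clauses satisfied.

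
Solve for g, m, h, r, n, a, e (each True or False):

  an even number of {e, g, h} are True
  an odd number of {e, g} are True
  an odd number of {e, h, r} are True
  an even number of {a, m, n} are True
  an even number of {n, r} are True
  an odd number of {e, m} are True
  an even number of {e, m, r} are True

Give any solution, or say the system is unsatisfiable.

g = False, m = False, h = True, r = True, n = True, a = True, e = True

{e, g, h}: 2 true → even ✓
{e, g}: 1 true → odd ✓
{e, h, r}: 3 true → odd ✓
{a, m, n}: 2 true → even ✓
{n, r}: 2 true → even ✓
{e, m}: 1 true → odd ✓
{e, m, r}: 2 true → even ✓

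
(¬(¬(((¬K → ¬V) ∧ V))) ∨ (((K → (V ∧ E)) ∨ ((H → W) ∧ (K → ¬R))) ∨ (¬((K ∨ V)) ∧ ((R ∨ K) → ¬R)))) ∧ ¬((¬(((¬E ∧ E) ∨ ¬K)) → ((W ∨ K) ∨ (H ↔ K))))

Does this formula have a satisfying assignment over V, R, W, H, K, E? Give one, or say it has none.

The formula is unsatisfiable.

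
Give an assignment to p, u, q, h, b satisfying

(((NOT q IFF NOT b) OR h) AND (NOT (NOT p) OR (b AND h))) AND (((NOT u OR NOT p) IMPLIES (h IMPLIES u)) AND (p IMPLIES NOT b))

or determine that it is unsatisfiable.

p=T, u=F, q=F, h=F, b=F

  ((NOT q IFF NOT b) OR h) AND (NOT (NOT p) OR (b AND h)) = True
    (NOT q IFF NOT b) OR h = True
      NOT q IFF NOT b = True
        NOT q = True
        NOT b = True
    NOT (NOT p) OR (b AND h) = True
      NOT (NOT p) = True
        NOT p = False
      b AND h = False
  ((NOT u OR NOT p) IMPLIES (h IMPLIES u)) AND (p IMPLIES NOT b) = True
    (NOT u OR NOT p) IMPLIES (h IMPLIES u) = True
      NOT u OR NOT p = True
        NOT u = True
        NOT p = False
      h IMPLIES u = True
    p IMPLIES NOT b = True
      NOT b = True
Both conjuncts True, so the formula holds.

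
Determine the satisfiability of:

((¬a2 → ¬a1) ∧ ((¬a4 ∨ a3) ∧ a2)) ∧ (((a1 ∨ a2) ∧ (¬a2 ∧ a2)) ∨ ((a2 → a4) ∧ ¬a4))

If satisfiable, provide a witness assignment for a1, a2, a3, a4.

Unsatisfiable — no assignment works.

Case a2 = True: the formula simplifies to (¬a4 ∨ a3) ∧ (a4 ∧ ¬a4).
  a4 = True: the conjunct ¬a4 is False.
  a4 = False: the conjunct a4 is False.
Case a2 = False: the conjunct a2 is False.
Both cases fail — unsatisfiable.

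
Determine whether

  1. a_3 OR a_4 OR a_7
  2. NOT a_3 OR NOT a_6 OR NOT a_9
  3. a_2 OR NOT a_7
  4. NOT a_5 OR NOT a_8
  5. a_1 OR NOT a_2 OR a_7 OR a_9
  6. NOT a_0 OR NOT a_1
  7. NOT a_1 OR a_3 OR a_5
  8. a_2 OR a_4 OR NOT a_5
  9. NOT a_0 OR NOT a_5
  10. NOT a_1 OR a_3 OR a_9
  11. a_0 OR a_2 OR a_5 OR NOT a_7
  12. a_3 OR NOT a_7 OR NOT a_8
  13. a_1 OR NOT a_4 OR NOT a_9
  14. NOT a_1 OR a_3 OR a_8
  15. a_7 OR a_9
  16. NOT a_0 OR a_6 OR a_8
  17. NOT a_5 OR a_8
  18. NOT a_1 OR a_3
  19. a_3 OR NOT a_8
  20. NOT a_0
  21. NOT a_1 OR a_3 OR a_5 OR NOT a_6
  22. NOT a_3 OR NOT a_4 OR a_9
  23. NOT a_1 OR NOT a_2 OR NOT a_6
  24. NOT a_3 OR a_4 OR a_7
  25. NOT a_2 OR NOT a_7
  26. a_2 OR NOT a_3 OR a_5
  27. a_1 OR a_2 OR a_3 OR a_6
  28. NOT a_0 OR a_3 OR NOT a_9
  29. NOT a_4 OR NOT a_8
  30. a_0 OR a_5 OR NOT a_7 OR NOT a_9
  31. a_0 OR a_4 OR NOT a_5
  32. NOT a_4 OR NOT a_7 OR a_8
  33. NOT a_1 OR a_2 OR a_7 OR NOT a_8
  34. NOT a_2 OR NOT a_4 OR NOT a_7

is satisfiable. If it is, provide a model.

a_0 = False; a_1 = True; a_2 = True; a_3 = True; a_4 = True; a_5 = False; a_6 = False; a_7 = False; a_8 = False; a_9 = True

Unit clause (NOT a_0) forces a_0 = False.
Set a_1 = True.
  then (NOT a_1 OR a_3) forces a_3 = True.
Set a_2 = True.
  then (NOT a_1 OR NOT a_2 OR NOT a_6) forces a_6 = False.
  then (NOT a_2 OR NOT a_7) forces a_7 = False.
  then (a_7 OR a_9) forces a_9 = True.
  then (NOT a_3 OR a_4 OR a_7) forces a_4 = True.
  then (NOT a_4 OR NOT a_8) forces a_8 = False.
  then (NOT a_5 OR a_8) forces a_5 = False.
All clauses satisfied.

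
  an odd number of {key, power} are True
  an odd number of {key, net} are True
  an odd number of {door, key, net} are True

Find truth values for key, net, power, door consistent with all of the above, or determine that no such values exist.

key = False; net = True; power = True; door = False

{key, power}: 1 true → odd ✓
{key, net}: 1 true → odd ✓
{door, key, net}: 1 true → odd ✓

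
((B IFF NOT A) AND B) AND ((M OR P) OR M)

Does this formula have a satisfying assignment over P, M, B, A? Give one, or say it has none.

P: True; M: False; B: True; A: False

  (B IFF NOT A) AND B = True
    B IFF NOT A = True
      NOT A = True
  (M OR P) OR M = True
    M OR P = True
Both conjuncts True, so the formula holds.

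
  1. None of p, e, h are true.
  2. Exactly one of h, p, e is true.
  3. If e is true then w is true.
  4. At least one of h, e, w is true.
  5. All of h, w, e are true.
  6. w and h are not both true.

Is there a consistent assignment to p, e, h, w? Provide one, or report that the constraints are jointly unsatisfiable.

No satisfying assignment exists.

Case e = True:
  Constraint (1) is violated (e=T) — contradiction.
Case e = False:
  Constraint (5) is violated (e=F) — contradiction.
Both cases fail — unsatisfiable.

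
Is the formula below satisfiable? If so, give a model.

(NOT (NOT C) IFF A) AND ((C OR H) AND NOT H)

C=T, H=F, A=T

  NOT (NOT C) IFF A = True
    NOT (NOT C) = True
      NOT C = False
  (C OR H) AND NOT H = True
    C OR H = True
    NOT H = True
Both conjuncts True, so the formula holds.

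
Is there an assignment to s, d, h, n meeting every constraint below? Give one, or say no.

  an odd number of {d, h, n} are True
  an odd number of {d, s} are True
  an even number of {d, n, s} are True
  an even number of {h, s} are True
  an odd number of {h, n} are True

Adding constraints 1, 3, 4 mod 2: every variable appears an even number of times on the left, so the left side is 0.
But the right sides sum to 1 (mod 2). 0 ≠ 1 — the system is inconsistent.

UNSATISFIABLE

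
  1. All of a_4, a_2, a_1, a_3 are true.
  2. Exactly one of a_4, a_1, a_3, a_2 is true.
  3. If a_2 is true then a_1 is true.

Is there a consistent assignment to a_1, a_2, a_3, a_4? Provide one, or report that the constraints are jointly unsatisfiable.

Unsatisfiable — no assignment works.

Case a_1 = True:
  (1) forces a_4 = True.
  Constraint (2) is violated (a_4=T, a_1=T) — contradiction.
Case a_1 = False:
  Constraint (1) is violated (a_1=F) — contradiction.
Both cases fail — unsatisfiable.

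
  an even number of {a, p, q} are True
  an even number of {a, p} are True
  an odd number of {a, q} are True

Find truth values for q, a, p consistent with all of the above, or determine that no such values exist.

q=F; a=T; p=T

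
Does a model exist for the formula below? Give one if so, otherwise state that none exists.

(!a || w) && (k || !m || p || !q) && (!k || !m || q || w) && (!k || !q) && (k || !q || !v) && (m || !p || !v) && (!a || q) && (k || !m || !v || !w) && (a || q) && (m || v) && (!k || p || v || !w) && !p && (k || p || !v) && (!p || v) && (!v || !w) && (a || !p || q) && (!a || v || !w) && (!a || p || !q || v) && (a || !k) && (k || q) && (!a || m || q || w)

Unsatisfiable — no assignment works.

Case q = True:
  (!k || !q) forces k = False.
  (k || !q || !v) forces v = False.
  (m || v) forces m = True.
  (k || !m || p || !q) forces p = True.
  Clause (!p) is falsified — contradiction.
Case q = False:
  (!a || q) forces a = False.
  Clause (a || q) is falsified — contradiction.
Both cases fail, so the formula is unsatisfiable.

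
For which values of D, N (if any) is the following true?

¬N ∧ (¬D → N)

D: True, N: False

  ¬N = True
  ¬D → N = True
    ¬D = False
Both conjuncts True, so the formula holds.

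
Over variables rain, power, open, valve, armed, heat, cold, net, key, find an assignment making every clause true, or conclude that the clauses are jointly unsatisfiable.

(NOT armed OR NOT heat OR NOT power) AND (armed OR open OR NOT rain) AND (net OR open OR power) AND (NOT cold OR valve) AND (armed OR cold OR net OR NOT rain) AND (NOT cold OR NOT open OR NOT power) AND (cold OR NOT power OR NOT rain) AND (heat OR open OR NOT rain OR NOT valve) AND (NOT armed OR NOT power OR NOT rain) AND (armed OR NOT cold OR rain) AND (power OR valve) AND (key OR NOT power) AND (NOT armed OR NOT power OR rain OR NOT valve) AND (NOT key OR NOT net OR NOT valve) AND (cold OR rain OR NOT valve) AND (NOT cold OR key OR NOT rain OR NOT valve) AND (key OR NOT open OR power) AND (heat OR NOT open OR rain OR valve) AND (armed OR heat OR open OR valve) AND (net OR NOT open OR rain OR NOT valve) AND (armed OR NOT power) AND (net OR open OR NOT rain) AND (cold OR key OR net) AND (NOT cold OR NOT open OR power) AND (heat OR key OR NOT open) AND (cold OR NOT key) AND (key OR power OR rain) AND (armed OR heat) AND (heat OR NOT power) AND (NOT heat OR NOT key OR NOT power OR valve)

rain = True, power = False, open = False, valve = True, armed = True, heat = True, cold = False, net = True, key = False

Set rain = True.
Set power = False.
  then (power OR valve) forces valve = True.
Try open = True:
  (key OR NOT open OR power) forces key = True.
  (NOT key OR NOT net OR NOT valve) forces net = False.
  (NOT cold OR NOT open OR power) forces cold = False.
  clause (cold OR NOT key) is falsified — backtrack.
So open = False.
  then (armed OR open OR NOT rain) forces armed = True.
  then (net OR open OR power) forces net = True.
  then (heat OR open OR NOT rain OR NOT valve) forces heat = True.
  then (NOT key OR NOT net OR NOT valve) forces key = False.
  then (NOT cold OR key OR NOT rain OR NOT valve) forces cold = False.
All clauses satisfied.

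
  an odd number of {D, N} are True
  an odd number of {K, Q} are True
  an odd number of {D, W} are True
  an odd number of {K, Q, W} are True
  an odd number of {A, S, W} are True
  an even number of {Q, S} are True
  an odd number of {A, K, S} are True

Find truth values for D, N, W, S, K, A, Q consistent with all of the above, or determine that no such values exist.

D=T; N=F; W=F; S=T; K=F; A=F; Q=T

{D, N}: 1 true → odd ✓
{K, Q}: 1 true → odd ✓
{D, W}: 1 true → odd ✓
{K, Q, W}: 1 true → odd ✓
{A, S, W}: 1 true → odd ✓
{Q, S}: 2 true → even ✓
{A, K, S}: 1 true → odd ✓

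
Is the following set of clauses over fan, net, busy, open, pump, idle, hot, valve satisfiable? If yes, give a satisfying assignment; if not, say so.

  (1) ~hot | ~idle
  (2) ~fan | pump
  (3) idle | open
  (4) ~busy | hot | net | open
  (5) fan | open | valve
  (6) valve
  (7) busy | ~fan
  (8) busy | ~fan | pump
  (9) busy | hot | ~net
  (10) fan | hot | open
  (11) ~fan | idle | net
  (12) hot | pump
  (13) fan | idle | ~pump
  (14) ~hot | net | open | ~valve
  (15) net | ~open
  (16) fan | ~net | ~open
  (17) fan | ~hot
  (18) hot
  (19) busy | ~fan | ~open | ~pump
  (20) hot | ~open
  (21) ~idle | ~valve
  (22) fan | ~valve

fan = True, net = True, busy = True, open = True, pump = True, idle = False, hot = True, valve = True

Unit clause (valve) forces valve = True.
Unit clause (hot) forces hot = True.
In (~idle | ~valve) only ~idle is left, so idle = False.
In (fan | ~valve) only fan is left, so fan = True.
In (~fan | pump) only pump is left, so pump = True.
In (idle | open) only open is left, so open = True.
In (busy | ~fan) only busy is left, so busy = True.
In (~fan | idle | net) only net is left, so net = True.
All clauses satisfied.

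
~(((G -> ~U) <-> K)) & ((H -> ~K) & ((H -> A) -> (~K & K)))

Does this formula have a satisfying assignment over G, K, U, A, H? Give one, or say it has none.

G: False, K: False, U: True, A: False, H: True

  ~(((G -> ~U) <-> K)) = True
    (G -> ~U) <-> K = False
      G -> ~U = True
        ~U = False
  (H -> ~K) & ((H -> A) -> (~K & K)) = True
    H -> ~K = True
      ~K = True
    (H -> A) -> (~K & K) = True
      H -> A = False
      ~K & K = False
        ~K = True
Both conjuncts True, so the formula holds.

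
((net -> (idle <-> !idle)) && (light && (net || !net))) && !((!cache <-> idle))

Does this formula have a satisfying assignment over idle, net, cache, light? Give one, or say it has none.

idle = False; net = False; cache = False; light = True

  (net -> (idle <-> !idle)) && (light && (net || !net)) = True
    net -> (idle <-> !idle) = True
      idle <-> !idle = False
        !idle = True
    light && (net || !net) = True
      net || !net = True
        !net = True
  !((!cache <-> idle)) = True
    !cache <-> idle = False
      !cache = True
Both conjuncts True, so the formula holds.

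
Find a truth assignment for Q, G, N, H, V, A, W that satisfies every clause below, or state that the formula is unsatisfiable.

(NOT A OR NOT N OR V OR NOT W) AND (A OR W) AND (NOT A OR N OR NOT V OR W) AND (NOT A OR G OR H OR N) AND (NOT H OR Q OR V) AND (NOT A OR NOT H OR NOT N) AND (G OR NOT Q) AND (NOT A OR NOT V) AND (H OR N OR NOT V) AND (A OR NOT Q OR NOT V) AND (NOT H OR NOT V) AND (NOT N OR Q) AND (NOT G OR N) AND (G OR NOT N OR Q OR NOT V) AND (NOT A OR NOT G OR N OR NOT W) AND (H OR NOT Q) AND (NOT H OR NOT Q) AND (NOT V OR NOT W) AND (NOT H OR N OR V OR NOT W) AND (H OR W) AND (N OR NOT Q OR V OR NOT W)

Try Q = True:
  (G OR NOT Q) forces G = True.
  (NOT G OR N) forces N = True.
  (H OR NOT Q) forces H = True.
  clause (NOT H OR NOT Q) is falsified — backtrack.
So Q = False.
  then (NOT N OR Q) forces N = False.
  then (NOT G OR N) forces G = False.
Try H = True:
  (NOT H OR Q OR V) forces V = True.
  clause (NOT H OR NOT V) is falsified — backtrack.
So H = False.
  then (NOT A OR G OR H OR N) forces A = False.
  then (H OR N OR NOT V) forces V = False.
  then (H OR W) forces W = True.
All clauses satisfied.

Q: False, G: False, N: False, H: False, V: False, A: False, W: True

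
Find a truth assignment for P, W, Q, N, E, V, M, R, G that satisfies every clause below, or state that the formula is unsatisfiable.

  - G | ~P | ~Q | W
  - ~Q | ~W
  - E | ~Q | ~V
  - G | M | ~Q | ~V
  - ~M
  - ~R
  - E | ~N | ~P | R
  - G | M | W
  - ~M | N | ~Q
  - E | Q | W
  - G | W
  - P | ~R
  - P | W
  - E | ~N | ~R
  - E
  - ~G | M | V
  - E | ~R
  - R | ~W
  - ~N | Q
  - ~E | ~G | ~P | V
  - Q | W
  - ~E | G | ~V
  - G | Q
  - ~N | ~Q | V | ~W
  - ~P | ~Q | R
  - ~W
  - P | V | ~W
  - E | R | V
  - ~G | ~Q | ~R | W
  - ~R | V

Case W = True:
  Clause (~W) is falsified — contradiction.
Case W = False:
  (~M) forces M = False.
  (~R) forces R = False.
  (G | M | W) forces G = True.
  (P | W) forces P = True.
  (E) forces E = True.
  (~G | M | V) forces V = True.
  (Q | W) forces Q = True.
  Clause (~P | ~Q | R) is falsified — contradiction.
Both cases fail, so the formula is unsatisfiable.

No satisfying assignment exists.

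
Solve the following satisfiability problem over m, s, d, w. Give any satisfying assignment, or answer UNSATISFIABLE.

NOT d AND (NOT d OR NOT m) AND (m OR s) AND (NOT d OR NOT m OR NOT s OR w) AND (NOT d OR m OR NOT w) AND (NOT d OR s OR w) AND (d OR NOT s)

m: True; s: False; d: False; w: False

Unit clause (NOT d) forces d = False.
In (d OR NOT s) only NOT s is left, so s = False.
In (m OR s) only m is left, so m = True.
Set w = False.
Check each clause:
  (NOT d): NOT d holds.
  (NOT d OR NOT m): NOT d holds.
  (m OR s): m holds.
  (NOT d OR NOT m OR NOT s OR w): NOT d holds.
  (NOT d OR m OR NOT w): NOT d holds.
  (NOT d OR s OR w): NOT d holds.
  (d OR NOT s): NOT s holds.
All clauses satisfied.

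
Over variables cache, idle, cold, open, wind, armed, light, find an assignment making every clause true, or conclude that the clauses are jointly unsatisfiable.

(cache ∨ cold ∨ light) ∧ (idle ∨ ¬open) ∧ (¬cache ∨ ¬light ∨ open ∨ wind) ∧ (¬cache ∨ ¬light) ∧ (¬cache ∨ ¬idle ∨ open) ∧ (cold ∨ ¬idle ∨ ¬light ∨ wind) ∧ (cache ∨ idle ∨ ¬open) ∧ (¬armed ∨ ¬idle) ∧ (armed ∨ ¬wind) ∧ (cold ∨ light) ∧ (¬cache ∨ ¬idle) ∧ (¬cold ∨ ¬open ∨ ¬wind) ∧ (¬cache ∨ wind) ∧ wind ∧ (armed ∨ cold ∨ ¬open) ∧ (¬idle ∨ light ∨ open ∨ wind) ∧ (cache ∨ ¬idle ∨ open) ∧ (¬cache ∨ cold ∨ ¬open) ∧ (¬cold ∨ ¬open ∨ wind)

Unit clause (wind) forces wind = True.
In (armed ∨ ¬wind) only armed is left, so armed = True.
In (¬armed ∨ ¬idle) only ¬idle is left, so idle = False.
In (idle ∨ ¬open) only ¬open is left, so open = False.
Set cache = False.
Set cold = True.
Set light = False.
All clauses satisfied.

cache=F, idle=F, cold=T, open=F, wind=T, armed=T, light=F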